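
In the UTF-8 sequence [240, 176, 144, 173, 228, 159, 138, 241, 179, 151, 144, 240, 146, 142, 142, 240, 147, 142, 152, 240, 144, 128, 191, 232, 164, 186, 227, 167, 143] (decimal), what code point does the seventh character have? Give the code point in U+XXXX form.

U+893A

Offset 0: leading byte 0xF0 = 11110000 → 4-byte char #1 = F0 B0 90 AD.
Offset 4: leading byte 0xE4 = 11100100 → 3-byte char #2 = E4 9F 8A.
Offset 7: leading byte 0xF1 = 11110001 → 4-byte char #3 = F1 B3 97 90.
Offset 11: leading byte 0xF0 = 11110000 → 4-byte char #4 = F0 92 8E 8E.
Offset 15: leading byte 0xF0 = 11110000 → 4-byte char #5 = F0 93 8E 98.
Offset 19: leading byte 0xF0 = 11110000 → 4-byte char #6 = F0 90 80 BF.
Offset 23: leading byte 0xE8 = 11101000 → 3-byte char #7 = E8 A4 BA.
Leading byte 0xE8 = 11101000 matches 1110xxxx → 3-byte sequence.
Byte 1: 0xE8 = 11101000, payload 1000 (4 bits).
Byte 2: 0xA4 = 10100100 (10xxxxxx ✓), payload 100100.
Byte 3: 0xBA = 10111010 (10xxxxxx ✓), payload 111010.
Concatenate: 1000100100111010 = 0x893A (16 bits → U+893A).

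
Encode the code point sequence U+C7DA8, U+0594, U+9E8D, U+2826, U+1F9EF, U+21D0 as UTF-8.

F3 87 B6 A8 D6 94 E9 BA 8D E2 A0 A6 F0 9F A7 AF E2 87 90

U+C7DA8: 4-byte form → F3 87 B6 A8.
U+0594: 2-byte form → D6 94.
U+9E8D: 3-byte form → E9 BA 8D.
U+2826: 3-byte form → E2 A0 A6.
U+1F9EF: 4-byte form → F0 9F A7 AF.
U+21D0: 3-byte form → E2 87 90.
Concatenated (19 bytes): F3 87 B6 A8 D6 94 E9 BA 8D E2 A0 A6 F0 9F A7 AF E2 87 90.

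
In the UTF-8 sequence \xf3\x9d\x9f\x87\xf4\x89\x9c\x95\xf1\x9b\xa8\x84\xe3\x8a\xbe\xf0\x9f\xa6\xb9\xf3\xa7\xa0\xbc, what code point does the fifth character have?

Offset 0: leading byte 0xF3 = 11110011 → 4-byte char #1 = F3 9D 9F 87.
Offset 4: leading byte 0xF4 = 11110100 → 4-byte char #2 = F4 89 9C 95.
Offset 8: leading byte 0xF1 = 11110001 → 4-byte char #3 = F1 9B A8 84.
Offset 12: leading byte 0xE3 = 11100011 → 3-byte char #4 = E3 8A BE.
Offset 15: leading byte 0xF0 = 11110000 → 4-byte char #5 = F0 9F A6 B9.
Leading byte 0xF0 = 11110000 matches 11110xxx → 4-byte sequence.
Byte 1: 0xF0 = 11110000, payload 000 (3 bits).
Byte 2: 0x9F = 10011111 (10xxxxxx ✓), payload 011111.
Byte 3: 0xA6 = 10100110 (10xxxxxx ✓), payload 100110.
Byte 4: 0xB9 = 10111001 (10xxxxxx ✓), payload 111001.
Concatenate: 000011111100110111001 = 0x1F9B9 (21 bits → U+1F9B9).

U+1F9B9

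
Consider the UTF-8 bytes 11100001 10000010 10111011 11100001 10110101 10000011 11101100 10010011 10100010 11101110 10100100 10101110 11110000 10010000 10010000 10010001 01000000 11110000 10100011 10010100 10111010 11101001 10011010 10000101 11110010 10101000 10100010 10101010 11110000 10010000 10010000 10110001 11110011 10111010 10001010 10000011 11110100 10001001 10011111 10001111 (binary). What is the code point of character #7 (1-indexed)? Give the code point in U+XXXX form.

U+2353A

Offset 0: leading byte 0xE1 = 11100001 → 3-byte char #1 = E1 82 BB.
Offset 3: leading byte 0xE1 = 11100001 → 3-byte char #2 = E1 B5 83.
Offset 6: leading byte 0xEC = 11101100 → 3-byte char #3 = EC 93 A2.
Offset 9: leading byte 0xEE = 11101110 → 3-byte char #4 = EE A4 AE.
Offset 12: leading byte 0xF0 = 11110000 → 4-byte char #5 = F0 90 90 91.
Offset 16: leading byte 0x40 = 01000000 → 1-byte char #6 = 40.
Offset 17: leading byte 0xF0 = 11110000 → 4-byte char #7 = F0 A3 94 BA.
Leading byte 0xF0 = 11110000 matches 11110xxx → 4-byte sequence.
Byte 1: 0xF0 = 11110000, payload 000 (3 bits).
Byte 2: 0xA3 = 10100011 (10xxxxxx ✓), payload 100011.
Byte 3: 0x94 = 10010100 (10xxxxxx ✓), payload 010100.
Byte 4: 0xBA = 10111010 (10xxxxxx ✓), payload 111010.
Concatenate: 000100011010100111010 = 0x2353A (21 bits → U+2353A).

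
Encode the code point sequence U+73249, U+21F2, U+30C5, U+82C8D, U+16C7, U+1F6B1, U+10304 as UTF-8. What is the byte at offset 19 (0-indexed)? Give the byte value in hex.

0x9A

U+73249 → 4-byte form F1 B3 89 89 at offsets 0–3.
U+21F2 → 3-byte form E2 87 B2 at offsets 4–6.
U+30C5 → 3-byte form E3 83 85 at offsets 7–9.
U+82C8D → 4-byte form F2 82 B2 8D at offsets 10–13.
U+16C7 → 3-byte form E1 9B 87 at offsets 14–16.
U+1F6B1 → 4-byte form F0 9F 9A B1 at offsets 17–20.
Offset 19 falls in char 6's range; it's byte 3 of F0 9F 9A B1 = 0x9A.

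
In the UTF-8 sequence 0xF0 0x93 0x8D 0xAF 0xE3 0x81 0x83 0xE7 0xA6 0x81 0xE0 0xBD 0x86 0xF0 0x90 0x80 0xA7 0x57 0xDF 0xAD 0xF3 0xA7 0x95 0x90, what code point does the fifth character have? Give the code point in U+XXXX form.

Offset 0: leading byte 0xF0 = 11110000 → 4-byte char #1 = F0 93 8D AF.
Offset 4: leading byte 0xE3 = 11100011 → 3-byte char #2 = E3 81 83.
Offset 7: leading byte 0xE7 = 11100111 → 3-byte char #3 = E7 A6 81.
Offset 10: leading byte 0xE0 = 11100000 → 3-byte char #4 = E0 BD 86.
Offset 13: leading byte 0xF0 = 11110000 → 4-byte char #5 = F0 90 80 A7.
Leading byte 0xF0 = 11110000 matches 11110xxx → 4-byte sequence.
Byte 1: 0xF0 = 11110000, payload 000 (3 bits).
Byte 2: 0x90 = 10010000 (10xxxxxx ✓), payload 010000.
Byte 3: 0x80 = 10000000 (10xxxxxx ✓), payload 000000.
Byte 4: 0xA7 = 10100111 (10xxxxxx ✓), payload 100111.
Concatenate: 000010000000000100111 = 0x10027 (21 bits → U+10027).

U+10027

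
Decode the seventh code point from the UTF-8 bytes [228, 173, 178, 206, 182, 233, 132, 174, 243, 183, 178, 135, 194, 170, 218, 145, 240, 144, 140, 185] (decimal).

Offset 0: leading byte 0xE4 = 11100100 → 3-byte char #1 = E4 AD B2.
Offset 3: leading byte 0xCE = 11001110 → 2-byte char #2 = CE B6.
Offset 5: leading byte 0xE9 = 11101001 → 3-byte char #3 = E9 84 AE.
Offset 8: leading byte 0xF3 = 11110011 → 4-byte char #4 = F3 B7 B2 87.
Offset 12: leading byte 0xC2 = 11000010 → 2-byte char #5 = C2 AA.
Offset 14: leading byte 0xDA = 11011010 → 2-byte char #6 = DA 91.
Offset 16: leading byte 0xF0 = 11110000 → 4-byte char #7 = F0 90 8C B9.
Leading byte 0xF0 = 11110000 matches 11110xxx → 4-byte sequence.
Byte 1: 0xF0 = 11110000, payload 000 (3 bits).
Byte 2: 0x90 = 10010000 (10xxxxxx ✓), payload 010000.
Byte 3: 0x8C = 10001100 (10xxxxxx ✓), payload 001100.
Byte 4: 0xB9 = 10111001 (10xxxxxx ✓), payload 111001.
Concatenate: 000010000001100111001 = 0x10339 (21 bits → U+10339).

U+10339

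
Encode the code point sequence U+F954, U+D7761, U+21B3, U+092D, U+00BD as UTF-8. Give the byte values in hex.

U+F954: 3-byte form → EF A5 94.
U+D7761: 4-byte form → F3 97 9D A1.
U+21B3: 3-byte form → E2 86 B3.
U+092D: 3-byte form → E0 A4 AD.
U+00BD: 2-byte form → C2 BD.
Concatenated (15 bytes): EF A5 94 F3 97 9D A1 E2 86 B3 E0 A4 AD C2 BD.

EF A5 94 F3 97 9D A1 E2 86 B3 E0 A4 AD C2 BD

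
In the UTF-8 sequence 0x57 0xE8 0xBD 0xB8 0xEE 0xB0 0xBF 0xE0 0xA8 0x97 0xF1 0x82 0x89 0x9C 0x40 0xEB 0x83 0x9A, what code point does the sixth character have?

Offset 0: leading byte 0x57 = 01010111 → 1-byte char #1 = 57.
Offset 1: leading byte 0xE8 = 11101000 → 3-byte char #2 = E8 BD B8.
Offset 4: leading byte 0xEE = 11101110 → 3-byte char #3 = EE B0 BF.
Offset 7: leading byte 0xE0 = 11100000 → 3-byte char #4 = E0 A8 97.
Offset 10: leading byte 0xF1 = 11110001 → 4-byte char #5 = F1 82 89 9C.
Offset 14: leading byte 0x40 = 01000000 → 1-byte char #6 = 40.
Leading byte 0x40 = 01000000 matches 0xxxxxxx → 1-byte sequence.
Byte 1: 0x40 = 01000000, payload 1000000 (7 bits).
Concatenate: 1000000 = 0x40 (7 bits → U+0040).

U+0040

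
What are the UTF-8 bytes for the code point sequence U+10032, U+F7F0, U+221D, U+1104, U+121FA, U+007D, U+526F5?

U+10032: 4-byte form → F0 90 80 B2.
U+F7F0: 3-byte form → EF 9F B0.
U+221D: 3-byte form → E2 88 9D.
U+1104: 3-byte form → E1 84 84.
U+121FA: 4-byte form → F0 92 87 BA.
U+007D: 1-byte form → 7D.
U+526F5: 4-byte form → F1 92 9B B5.
Concatenated (22 bytes): F0 90 80 B2 EF 9F B0 E2 88 9D E1 84 84 F0 92 87 BA 7D F1 92 9B B5.

F0 90 80 B2 EF 9F B0 E2 88 9D E1 84 84 F0 92 87 BA 7D F1 92 9B B5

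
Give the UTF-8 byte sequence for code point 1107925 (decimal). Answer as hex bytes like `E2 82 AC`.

F4 8E 9F 95

U+10E7D5 = 0x10E7D5 = 1107925 decimal. In range U+10000–U+10FFFF → 4-byte form: 11110xxx 10xxxxxx 10xxxxxx 10xxxxxx.
Binary (21 bits): 100001110011111010101.
Split 3+6+6+6: 100 | 001110 | 011111 | 010101.
Byte 1: 11110100 = 0xF4.
Byte 2: 10001110 = 0x8E.
Byte 3: 10011111 = 0x9F.
Byte 4: 10010101 = 0x95.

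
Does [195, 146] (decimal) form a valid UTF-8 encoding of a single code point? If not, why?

valid

Leading byte 0xC3 = 11000011 → 2-byte form.
Continuation bytes 0x92=10010010 all match 10xxxxxx.
Decoded value 0xD2 is ≥ 0x80 (shortest form) and not a surrogate.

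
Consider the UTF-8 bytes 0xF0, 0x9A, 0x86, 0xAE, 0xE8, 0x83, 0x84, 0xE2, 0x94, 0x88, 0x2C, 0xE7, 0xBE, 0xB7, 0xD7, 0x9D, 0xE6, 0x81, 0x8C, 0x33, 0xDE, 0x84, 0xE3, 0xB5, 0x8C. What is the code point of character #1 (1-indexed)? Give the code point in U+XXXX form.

U+1A1AE

Offset 0: leading byte 0xF0 = 11110000 → 4-byte char #1 = F0 9A 86 AE.
Leading byte 0xF0 = 11110000 matches 11110xxx → 4-byte sequence.
Byte 1: 0xF0 = 11110000, payload 000 (3 bits).
Byte 2: 0x9A = 10011010 (10xxxxxx ✓), payload 011010.
Byte 3: 0x86 = 10000110 (10xxxxxx ✓), payload 000110.
Byte 4: 0xAE = 10101110 (10xxxxxx ✓), payload 101110.
Concatenate: 000011010000110101110 = 0x1A1AE (21 bits → U+1A1AE).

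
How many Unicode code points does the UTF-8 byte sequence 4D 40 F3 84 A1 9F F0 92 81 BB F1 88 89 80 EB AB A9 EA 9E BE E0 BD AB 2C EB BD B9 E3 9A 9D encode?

Byte at offset 0: 0x4D = 01001101 → 1-byte char (#1). Advance 1.
Byte at offset 1: 0x40 = 01000000 → 1-byte char (#2). Advance 1.
Byte at offset 2: 0xF3 = 11110011 → 4-byte char (#3). Advance 4.
Byte at offset 6: 0xF0 = 11110000 → 4-byte char (#4). Advance 4.
Byte at offset 10: 0xF1 = 11110001 → 4-byte char (#5). Advance 4.
Byte at offset 14: 0xEB = 11101011 → 3-byte char (#6). Advance 3.
Byte at offset 17: 0xEA = 11101010 → 3-byte char (#7). Advance 3.
Byte at offset 20: 0xE0 = 11100000 → 3-byte char (#8). Advance 3.
Byte at offset 23: 0x2C = 00101100 → 1-byte char (#9). Advance 1.
Byte at offset 24: 0xEB = 11101011 → 3-byte char (#10). Advance 3.
Byte at offset 27: 0xE3 = 11100011 → 3-byte char (#11). Advance 3.
Reached end at offset 30 after 11 code points.

11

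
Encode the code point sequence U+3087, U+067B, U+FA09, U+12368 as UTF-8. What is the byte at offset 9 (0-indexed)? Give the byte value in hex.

U+3087 → 3-byte form E3 82 87 at offsets 0–2.
U+067B → 2-byte form D9 BB at offsets 3–4.
U+FA09 → 3-byte form EF A8 89 at offsets 5–7.
U+12368 → 4-byte form F0 92 8D A8 at offsets 8–11.
Offset 9 falls in char 4's range; it's byte 2 of F0 92 8D A8 = 0x92.

0x92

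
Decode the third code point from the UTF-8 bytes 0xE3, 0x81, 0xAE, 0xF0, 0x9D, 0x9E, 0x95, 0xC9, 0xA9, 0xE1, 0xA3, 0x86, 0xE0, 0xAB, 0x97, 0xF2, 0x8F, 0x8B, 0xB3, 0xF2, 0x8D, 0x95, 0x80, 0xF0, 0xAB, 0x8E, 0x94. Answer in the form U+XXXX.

Offset 0: leading byte 0xE3 = 11100011 → 3-byte char #1 = E3 81 AE.
Offset 3: leading byte 0xF0 = 11110000 → 4-byte char #2 = F0 9D 9E 95.
Offset 7: leading byte 0xC9 = 11001001 → 2-byte char #3 = C9 A9.
Leading byte 0xC9 = 11001001 matches 110xxxxx → 2-byte sequence.
Byte 1: 0xC9 = 11001001, payload 01001 (5 bits).
Byte 2: 0xA9 = 10101001 (10xxxxxx ✓), payload 101001.
Concatenate: 01001101001 = 0x269 (11 bits → U+0269).

U+0269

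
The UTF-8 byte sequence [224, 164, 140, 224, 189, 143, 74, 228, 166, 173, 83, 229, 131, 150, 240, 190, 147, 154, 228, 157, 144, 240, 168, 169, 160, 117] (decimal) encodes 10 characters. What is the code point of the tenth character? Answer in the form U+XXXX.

Offset 0: leading byte 0xE0 = 11100000 → 3-byte char #1 = E0 A4 8C.
Offset 3: leading byte 0xE0 = 11100000 → 3-byte char #2 = E0 BD 8F.
Offset 6: leading byte 0x4A = 01001010 → 1-byte char #3 = 4A.
Offset 7: leading byte 0xE4 = 11100100 → 3-byte char #4 = E4 A6 AD.
Offset 10: leading byte 0x53 = 01010011 → 1-byte char #5 = 53.
Offset 11: leading byte 0xE5 = 11100101 → 3-byte char #6 = E5 83 96.
Offset 14: leading byte 0xF0 = 11110000 → 4-byte char #7 = F0 BE 93 9A.
Offset 18: leading byte 0xE4 = 11100100 → 3-byte char #8 = E4 9D 90.
Offset 21: leading byte 0xF0 = 11110000 → 4-byte char #9 = F0 A8 A9 A0.
Offset 25: leading byte 0x75 = 01110101 → 1-byte char #10 = 75.
Leading byte 0x75 = 01110101 matches 0xxxxxxx → 1-byte sequence.
Byte 1: 0x75 = 01110101, payload 1110101 (7 bits).
Concatenate: 1110101 = 0x75 (7 bits → U+0075).

U+0075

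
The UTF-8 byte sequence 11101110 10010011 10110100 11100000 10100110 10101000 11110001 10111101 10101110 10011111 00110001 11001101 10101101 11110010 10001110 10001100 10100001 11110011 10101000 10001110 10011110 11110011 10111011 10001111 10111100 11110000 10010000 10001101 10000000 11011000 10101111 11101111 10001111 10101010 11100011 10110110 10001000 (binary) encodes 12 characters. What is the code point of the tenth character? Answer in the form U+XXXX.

Offset 0: leading byte 0xEE = 11101110 → 3-byte char #1 = EE 93 B4.
Offset 3: leading byte 0xE0 = 11100000 → 3-byte char #2 = E0 A6 A8.
Offset 6: leading byte 0xF1 = 11110001 → 4-byte char #3 = F1 BD AE 9F.
Offset 10: leading byte 0x31 = 00110001 → 1-byte char #4 = 31.
Offset 11: leading byte 0xCD = 11001101 → 2-byte char #5 = CD AD.
Offset 13: leading byte 0xF2 = 11110010 → 4-byte char #6 = F2 8E 8C A1.
Offset 17: leading byte 0xF3 = 11110011 → 4-byte char #7 = F3 A8 8E 9E.
Offset 21: leading byte 0xF3 = 11110011 → 4-byte char #8 = F3 BB 8F BC.
Offset 25: leading byte 0xF0 = 11110000 → 4-byte char #9 = F0 90 8D 80.
Offset 29: leading byte 0xD8 = 11011000 → 2-byte char #10 = D8 AF.
Leading byte 0xD8 = 11011000 matches 110xxxxx → 2-byte sequence.
Byte 1: 0xD8 = 11011000, payload 11000 (5 bits).
Byte 2: 0xAF = 10101111 (10xxxxxx ✓), payload 101111.
Concatenate: 11000101111 = 0x62F (11 bits → U+062F).

U+062F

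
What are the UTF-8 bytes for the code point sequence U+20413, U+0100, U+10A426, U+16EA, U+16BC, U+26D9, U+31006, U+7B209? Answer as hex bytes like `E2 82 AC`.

U+20413: 4-byte form → F0 A0 90 93.
U+0100: 2-byte form → C4 80.
U+10A426: 4-byte form → F4 8A 90 A6.
U+16EA: 3-byte form → E1 9B AA.
U+16BC: 3-byte form → E1 9A BC.
U+26D9: 3-byte form → E2 9B 99.
U+31006: 4-byte form → F0 B1 80 86.
U+7B209: 4-byte form → F1 BB 88 89.
Concatenated (27 bytes): F0 A0 90 93 C4 80 F4 8A 90 A6 E1 9B AA E1 9A BC E2 9B 99 F0 B1 80 86 F1 BB 88 89.

F0 A0 90 93 C4 80 F4 8A 90 A6 E1 9B AA E1 9A BC E2 9B 99 F0 B1 80 86 F1 BB 88 89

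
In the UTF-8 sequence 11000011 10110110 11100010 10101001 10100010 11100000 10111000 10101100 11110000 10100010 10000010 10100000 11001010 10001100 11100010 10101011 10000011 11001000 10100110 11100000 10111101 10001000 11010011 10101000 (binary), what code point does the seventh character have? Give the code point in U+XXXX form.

U+0226

Offset 0: leading byte 0xC3 = 11000011 → 2-byte char #1 = C3 B6.
Offset 2: leading byte 0xE2 = 11100010 → 3-byte char #2 = E2 A9 A2.
Offset 5: leading byte 0xE0 = 11100000 → 3-byte char #3 = E0 B8 AC.
Offset 8: leading byte 0xF0 = 11110000 → 4-byte char #4 = F0 A2 82 A0.
Offset 12: leading byte 0xCA = 11001010 → 2-byte char #5 = CA 8C.
Offset 14: leading byte 0xE2 = 11100010 → 3-byte char #6 = E2 AB 83.
Offset 17: leading byte 0xC8 = 11001000 → 2-byte char #7 = C8 A6.
Leading byte 0xC8 = 11001000 matches 110xxxxx → 2-byte sequence.
Byte 1: 0xC8 = 11001000, payload 01000 (5 bits).
Byte 2: 0xA6 = 10100110 (10xxxxxx ✓), payload 100110.
Concatenate: 01000100110 = 0x226 (11 bits → U+0226).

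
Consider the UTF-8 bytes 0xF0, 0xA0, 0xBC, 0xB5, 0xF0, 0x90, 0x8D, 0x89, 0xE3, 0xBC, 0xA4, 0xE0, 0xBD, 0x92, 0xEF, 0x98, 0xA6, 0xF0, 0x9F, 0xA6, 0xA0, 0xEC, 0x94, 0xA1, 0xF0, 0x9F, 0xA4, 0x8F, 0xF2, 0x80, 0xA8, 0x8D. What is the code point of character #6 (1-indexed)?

Offset 0: leading byte 0xF0 = 11110000 → 4-byte char #1 = F0 A0 BC B5.
Offset 4: leading byte 0xF0 = 11110000 → 4-byte char #2 = F0 90 8D 89.
Offset 8: leading byte 0xE3 = 11100011 → 3-byte char #3 = E3 BC A4.
Offset 11: leading byte 0xE0 = 11100000 → 3-byte char #4 = E0 BD 92.
Offset 14: leading byte 0xEF = 11101111 → 3-byte char #5 = EF 98 A6.
Offset 17: leading byte 0xF0 = 11110000 → 4-byte char #6 = F0 9F A6 A0.
Leading byte 0xF0 = 11110000 matches 11110xxx → 4-byte sequence.
Byte 1: 0xF0 = 11110000, payload 000 (3 bits).
Byte 2: 0x9F = 10011111 (10xxxxxx ✓), payload 011111.
Byte 3: 0xA6 = 10100110 (10xxxxxx ✓), payload 100110.
Byte 4: 0xA0 = 10100000 (10xxxxxx ✓), payload 100000.
Concatenate: 000011111100110100000 = 0x1F9A0 (21 bits → U+1F9A0).

U+1F9A0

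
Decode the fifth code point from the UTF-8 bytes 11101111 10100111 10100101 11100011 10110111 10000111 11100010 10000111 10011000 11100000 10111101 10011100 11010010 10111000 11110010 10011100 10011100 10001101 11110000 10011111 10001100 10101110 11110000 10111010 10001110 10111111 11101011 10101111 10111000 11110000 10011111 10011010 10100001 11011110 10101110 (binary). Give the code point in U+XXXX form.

Offset 0: leading byte 0xEF = 11101111 → 3-byte char #1 = EF A7 A5.
Offset 3: leading byte 0xE3 = 11100011 → 3-byte char #2 = E3 B7 87.
Offset 6: leading byte 0xE2 = 11100010 → 3-byte char #3 = E2 87 98.
Offset 9: leading byte 0xE0 = 11100000 → 3-byte char #4 = E0 BD 9C.
Offset 12: leading byte 0xD2 = 11010010 → 2-byte char #5 = D2 B8.
Leading byte 0xD2 = 11010010 matches 110xxxxx → 2-byte sequence.
Byte 1: 0xD2 = 11010010, payload 10010 (5 bits).
Byte 2: 0xB8 = 10111000 (10xxxxxx ✓), payload 111000.
Concatenate: 10010111000 = 0x4B8 (11 bits → U+04B8).

U+04B8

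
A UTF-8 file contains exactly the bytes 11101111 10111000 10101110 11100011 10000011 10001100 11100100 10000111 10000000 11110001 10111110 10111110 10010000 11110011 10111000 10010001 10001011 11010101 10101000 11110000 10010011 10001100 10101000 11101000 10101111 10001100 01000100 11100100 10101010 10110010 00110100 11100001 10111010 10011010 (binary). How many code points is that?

12

Byte at offset 0: 0xEF = 11101111 → 3-byte char (#1). Advance 3.
Byte at offset 3: 0xE3 = 11100011 → 3-byte char (#2). Advance 3.
Byte at offset 6: 0xE4 = 11100100 → 3-byte char (#3). Advance 3.
Byte at offset 9: 0xF1 = 11110001 → 4-byte char (#4). Advance 4.
Byte at offset 13: 0xF3 = 11110011 → 4-byte char (#5). Advance 4.
Byte at offset 17: 0xD5 = 11010101 → 2-byte char (#6). Advance 2.
Byte at offset 19: 0xF0 = 11110000 → 4-byte char (#7). Advance 4.
Byte at offset 23: 0xE8 = 11101000 → 3-byte char (#8). Advance 3.
Byte at offset 26: 0x44 = 01000100 → 1-byte char (#9). Advance 1.
Byte at offset 27: 0xE4 = 11100100 → 3-byte char (#10). Advance 3.
Byte at offset 30: 0x34 = 00110100 → 1-byte char (#11). Advance 1.
Byte at offset 31: 0xE1 = 11100001 → 3-byte char (#12). Advance 3.
Reached end at offset 34 after 12 code points.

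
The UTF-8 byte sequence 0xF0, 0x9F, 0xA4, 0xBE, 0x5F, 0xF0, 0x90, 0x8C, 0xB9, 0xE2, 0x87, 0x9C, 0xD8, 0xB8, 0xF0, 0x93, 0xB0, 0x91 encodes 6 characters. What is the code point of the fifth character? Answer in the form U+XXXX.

Offset 0: leading byte 0xF0 = 11110000 → 4-byte char #1 = F0 9F A4 BE.
Offset 4: leading byte 0x5F = 01011111 → 1-byte char #2 = 5F.
Offset 5: leading byte 0xF0 = 11110000 → 4-byte char #3 = F0 90 8C B9.
Offset 9: leading byte 0xE2 = 11100010 → 3-byte char #4 = E2 87 9C.
Offset 12: leading byte 0xD8 = 11011000 → 2-byte char #5 = D8 B8.
Leading byte 0xD8 = 11011000 matches 110xxxxx → 2-byte sequence.
Byte 1: 0xD8 = 11011000, payload 11000 (5 bits).
Byte 2: 0xB8 = 10111000 (10xxxxxx ✓), payload 111000.
Concatenate: 11000111000 = 0x638 (11 bits → U+0638).

U+0638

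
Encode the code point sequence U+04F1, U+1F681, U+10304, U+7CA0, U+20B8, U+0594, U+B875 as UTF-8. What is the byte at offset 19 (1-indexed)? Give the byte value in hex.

1-indexed offset 19 is 0-indexed offset 18.
U+04F1 → 2-byte form D3 B1 at offsets 0–1.
U+1F681 → 4-byte form F0 9F 9A 81 at offsets 2–5.
U+10304 → 4-byte form F0 90 8C 84 at offsets 6–9.
U+7CA0 → 3-byte form E7 B2 A0 at offsets 10–12.
U+20B8 → 3-byte form E2 82 B8 at offsets 13–15.
U+0594 → 2-byte form D6 94 at offsets 16–17.
U+B875 → 3-byte form EB A1 B5 at offsets 18–20.
Offset 18 falls in char 7's range; it's byte 1 of EB A1 B5 = 0xEB.

0xEB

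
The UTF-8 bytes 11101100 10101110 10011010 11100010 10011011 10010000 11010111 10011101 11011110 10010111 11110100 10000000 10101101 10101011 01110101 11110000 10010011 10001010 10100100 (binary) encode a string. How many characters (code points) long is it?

7

Byte at offset 0: 0xEC = 11101100 → 3-byte char (#1). Advance 3.
Byte at offset 3: 0xE2 = 11100010 → 3-byte char (#2). Advance 3.
Byte at offset 6: 0xD7 = 11010111 → 2-byte char (#3). Advance 2.
Byte at offset 8: 0xDE = 11011110 → 2-byte char (#4). Advance 2.
Byte at offset 10: 0xF4 = 11110100 → 4-byte char (#5). Advance 4.
Byte at offset 14: 0x75 = 01110101 → 1-byte char (#6). Advance 1.
Byte at offset 15: 0xF0 = 11110000 → 4-byte char (#7). Advance 4.
Reached end at offset 19 after 7 code points.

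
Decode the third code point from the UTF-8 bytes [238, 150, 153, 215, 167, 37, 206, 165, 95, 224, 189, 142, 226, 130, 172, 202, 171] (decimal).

Offset 0: leading byte 0xEE = 11101110 → 3-byte char #1 = EE 96 99.
Offset 3: leading byte 0xD7 = 11010111 → 2-byte char #2 = D7 A7.
Offset 5: leading byte 0x25 = 00100101 → 1-byte char #3 = 25.
Leading byte 0x25 = 00100101 matches 0xxxxxxx → 1-byte sequence.
Byte 1: 0x25 = 00100101, payload 0100101 (7 bits).
Concatenate: 0100101 = 0x25 (7 bits → U+0025).

U+0025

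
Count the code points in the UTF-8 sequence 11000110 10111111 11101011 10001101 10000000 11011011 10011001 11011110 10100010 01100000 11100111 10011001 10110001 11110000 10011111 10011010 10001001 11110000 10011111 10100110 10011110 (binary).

Byte at offset 0: 0xC6 = 11000110 → 2-byte char (#1). Advance 2.
Byte at offset 2: 0xEB = 11101011 → 3-byte char (#2). Advance 3.
Byte at offset 5: 0xDB = 11011011 → 2-byte char (#3). Advance 2.
Byte at offset 7: 0xDE = 11011110 → 2-byte char (#4). Advance 2.
Byte at offset 9: 0x60 = 01100000 → 1-byte char (#5). Advance 1.
Byte at offset 10: 0xE7 = 11100111 → 3-byte char (#6). Advance 3.
Byte at offset 13: 0xF0 = 11110000 → 4-byte char (#7). Advance 4.
Byte at offset 17: 0xF0 = 11110000 → 4-byte char (#8). Advance 4.
Reached end at offset 21 after 8 code points.

8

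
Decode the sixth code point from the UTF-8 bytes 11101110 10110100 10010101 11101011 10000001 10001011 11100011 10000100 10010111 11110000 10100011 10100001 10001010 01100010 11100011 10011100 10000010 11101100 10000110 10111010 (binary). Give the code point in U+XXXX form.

Offset 0: leading byte 0xEE = 11101110 → 3-byte char #1 = EE B4 95.
Offset 3: leading byte 0xEB = 11101011 → 3-byte char #2 = EB 81 8B.
Offset 6: leading byte 0xE3 = 11100011 → 3-byte char #3 = E3 84 97.
Offset 9: leading byte 0xF0 = 11110000 → 4-byte char #4 = F0 A3 A1 8A.
Offset 13: leading byte 0x62 = 01100010 → 1-byte char #5 = 62.
Offset 14: leading byte 0xE3 = 11100011 → 3-byte char #6 = E3 9C 82.
Leading byte 0xE3 = 11100011 matches 1110xxxx → 3-byte sequence.
Byte 1: 0xE3 = 11100011, payload 0011 (4 bits).
Byte 2: 0x9C = 10011100 (10xxxxxx ✓), payload 011100.
Byte 3: 0x82 = 10000010 (10xxxxxx ✓), payload 000010.
Concatenate: 0011011100000010 = 0x3702 (16 bits → U+3702).

U+3702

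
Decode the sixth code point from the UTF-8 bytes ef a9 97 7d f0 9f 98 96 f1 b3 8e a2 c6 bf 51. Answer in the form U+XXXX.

U+0051

Offset 0: leading byte 0xEF = 11101111 → 3-byte char #1 = EF A9 97.
Offset 3: leading byte 0x7D = 01111101 → 1-byte char #2 = 7D.
Offset 4: leading byte 0xF0 = 11110000 → 4-byte char #3 = F0 9F 98 96.
Offset 8: leading byte 0xF1 = 11110001 → 4-byte char #4 = F1 B3 8E A2.
Offset 12: leading byte 0xC6 = 11000110 → 2-byte char #5 = C6 BF.
Offset 14: leading byte 0x51 = 01010001 → 1-byte char #6 = 51.
Leading byte 0x51 = 01010001 matches 0xxxxxxx → 1-byte sequence.
Byte 1: 0x51 = 01010001, payload 1010001 (7 bits).
Concatenate: 1010001 = 0x51 (7 bits → U+0051).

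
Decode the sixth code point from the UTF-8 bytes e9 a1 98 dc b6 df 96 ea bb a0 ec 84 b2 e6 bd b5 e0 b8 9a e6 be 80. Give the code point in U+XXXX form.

U+6F75

Offset 0: leading byte 0xE9 = 11101001 → 3-byte char #1 = E9 A1 98.
Offset 3: leading byte 0xDC = 11011100 → 2-byte char #2 = DC B6.
Offset 5: leading byte 0xDF = 11011111 → 2-byte char #3 = DF 96.
Offset 7: leading byte 0xEA = 11101010 → 3-byte char #4 = EA BB A0.
Offset 10: leading byte 0xEC = 11101100 → 3-byte char #5 = EC 84 B2.
Offset 13: leading byte 0xE6 = 11100110 → 3-byte char #6 = E6 BD B5.
Leading byte 0xE6 = 11100110 matches 1110xxxx → 3-byte sequence.
Byte 1: 0xE6 = 11100110, payload 0110 (4 bits).
Byte 2: 0xBD = 10111101 (10xxxxxx ✓), payload 111101.
Byte 3: 0xB5 = 10110101 (10xxxxxx ✓), payload 110101.
Concatenate: 0110111101110101 = 0x6F75 (16 bits → U+6F75).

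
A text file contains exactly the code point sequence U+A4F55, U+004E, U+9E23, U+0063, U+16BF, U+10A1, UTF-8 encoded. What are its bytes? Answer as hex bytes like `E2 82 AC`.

F2 A4 BD 95 4E E9 B8 A3 63 E1 9A BF E1 82 A1

U+A4F55: 4-byte form → F2 A4 BD 95.
U+004E: 1-byte form → 4E.
U+9E23: 3-byte form → E9 B8 A3.
U+0063: 1-byte form → 63.
U+16BF: 3-byte form → E1 9A BF.
U+10A1: 3-byte form → E1 82 A1.
Concatenated (15 bytes): F2 A4 BD 95 4E E9 B8 A3 63 E1 9A BF E1 82 A1.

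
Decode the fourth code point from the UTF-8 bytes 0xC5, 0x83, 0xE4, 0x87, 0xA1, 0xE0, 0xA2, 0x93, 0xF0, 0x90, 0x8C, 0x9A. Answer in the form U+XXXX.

U+1031A

Offset 0: leading byte 0xC5 = 11000101 → 2-byte char #1 = C5 83.
Offset 2: leading byte 0xE4 = 11100100 → 3-byte char #2 = E4 87 A1.
Offset 5: leading byte 0xE0 = 11100000 → 3-byte char #3 = E0 A2 93.
Offset 8: leading byte 0xF0 = 11110000 → 4-byte char #4 = F0 90 8C 9A.
Leading byte 0xF0 = 11110000 matches 11110xxx → 4-byte sequence.
Byte 1: 0xF0 = 11110000, payload 000 (3 bits).
Byte 2: 0x90 = 10010000 (10xxxxxx ✓), payload 010000.
Byte 3: 0x8C = 10001100 (10xxxxxx ✓), payload 001100.
Byte 4: 0x9A = 10011010 (10xxxxxx ✓), payload 011010.
Concatenate: 000010000001100011010 = 0x1031A (21 bits → U+1031A).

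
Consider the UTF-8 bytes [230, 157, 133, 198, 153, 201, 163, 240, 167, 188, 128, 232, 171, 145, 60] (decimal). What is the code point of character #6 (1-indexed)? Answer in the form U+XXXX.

Offset 0: leading byte 0xE6 = 11100110 → 3-byte char #1 = E6 9D 85.
Offset 3: leading byte 0xC6 = 11000110 → 2-byte char #2 = C6 99.
Offset 5: leading byte 0xC9 = 11001001 → 2-byte char #3 = C9 A3.
Offset 7: leading byte 0xF0 = 11110000 → 4-byte char #4 = F0 A7 BC 80.
Offset 11: leading byte 0xE8 = 11101000 → 3-byte char #5 = E8 AB 91.
Offset 14: leading byte 0x3C = 00111100 → 1-byte char #6 = 3C.
Leading byte 0x3C = 00111100 matches 0xxxxxxx → 1-byte sequence.
Byte 1: 0x3C = 00111100, payload 0111100 (7 bits).
Concatenate: 0111100 = 0x3C (7 bits → U+003C).

U+003C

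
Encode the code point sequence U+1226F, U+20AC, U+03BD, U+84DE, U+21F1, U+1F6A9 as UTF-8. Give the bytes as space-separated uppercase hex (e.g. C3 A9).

U+1226F: 4-byte form → F0 92 89 AF.
U+20AC: 3-byte form → E2 82 AC.
U+03BD: 2-byte form → CE BD.
U+84DE: 3-byte form → E8 93 9E.
U+21F1: 3-byte form → E2 87 B1.
U+1F6A9: 4-byte form → F0 9F 9A A9.
Concatenated (19 bytes): F0 92 89 AF E2 82 AC CE BD E8 93 9E E2 87 B1 F0 9F 9A A9.

F0 92 89 AF E2 82 AC CE BD E8 93 9E E2 87 B1 F0 9F 9A A9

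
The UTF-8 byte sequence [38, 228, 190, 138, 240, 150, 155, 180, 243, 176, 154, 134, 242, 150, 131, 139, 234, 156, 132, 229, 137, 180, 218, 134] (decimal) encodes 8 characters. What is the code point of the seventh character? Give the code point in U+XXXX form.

U+5274

Offset 0: leading byte 0x26 = 00100110 → 1-byte char #1 = 26.
Offset 1: leading byte 0xE4 = 11100100 → 3-byte char #2 = E4 BE 8A.
Offset 4: leading byte 0xF0 = 11110000 → 4-byte char #3 = F0 96 9B B4.
Offset 8: leading byte 0xF3 = 11110011 → 4-byte char #4 = F3 B0 9A 86.
Offset 12: leading byte 0xF2 = 11110010 → 4-byte char #5 = F2 96 83 8B.
Offset 16: leading byte 0xEA = 11101010 → 3-byte char #6 = EA 9C 84.
Offset 19: leading byte 0xE5 = 11100101 → 3-byte char #7 = E5 89 B4.
Leading byte 0xE5 = 11100101 matches 1110xxxx → 3-byte sequence.
Byte 1: 0xE5 = 11100101, payload 0101 (4 bits).
Byte 2: 0x89 = 10001001 (10xxxxxx ✓), payload 001001.
Byte 3: 0xB4 = 10110100 (10xxxxxx ✓), payload 110100.
Concatenate: 0101001001110100 = 0x5274 (16 bits → U+5274).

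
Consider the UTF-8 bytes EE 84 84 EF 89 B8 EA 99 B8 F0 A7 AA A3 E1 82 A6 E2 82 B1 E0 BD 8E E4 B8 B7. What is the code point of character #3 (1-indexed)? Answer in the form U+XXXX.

U+A678

Offset 0: leading byte 0xEE = 11101110 → 3-byte char #1 = EE 84 84.
Offset 3: leading byte 0xEF = 11101111 → 3-byte char #2 = EF 89 B8.
Offset 6: leading byte 0xEA = 11101010 → 3-byte char #3 = EA 99 B8.
Leading byte 0xEA = 11101010 matches 1110xxxx → 3-byte sequence.
Byte 1: 0xEA = 11101010, payload 1010 (4 bits).
Byte 2: 0x99 = 10011001 (10xxxxxx ✓), payload 011001.
Byte 3: 0xB8 = 10111000 (10xxxxxx ✓), payload 111000.
Concatenate: 1010011001111000 = 0xA678 (16 bits → U+A678).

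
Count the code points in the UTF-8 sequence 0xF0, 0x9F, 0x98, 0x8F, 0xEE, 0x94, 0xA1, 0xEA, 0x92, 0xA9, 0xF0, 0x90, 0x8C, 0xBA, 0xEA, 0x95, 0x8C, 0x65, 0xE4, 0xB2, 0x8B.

Byte at offset 0: 0xF0 = 11110000 → 4-byte char (#1). Advance 4.
Byte at offset 4: 0xEE = 11101110 → 3-byte char (#2). Advance 3.
Byte at offset 7: 0xEA = 11101010 → 3-byte char (#3). Advance 3.
Byte at offset 10: 0xF0 = 11110000 → 4-byte char (#4). Advance 4.
Byte at offset 14: 0xEA = 11101010 → 3-byte char (#5). Advance 3.
Byte at offset 17: 0x65 = 01100101 → 1-byte char (#6). Advance 1.
Byte at offset 18: 0xE4 = 11100100 → 3-byte char (#7). Advance 3.
Reached end at offset 21 after 7 code points.

7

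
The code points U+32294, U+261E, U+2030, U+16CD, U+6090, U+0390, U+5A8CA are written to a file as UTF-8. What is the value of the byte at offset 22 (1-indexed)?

0x8A

1-indexed offset 22 is 0-indexed offset 21.
U+32294 → 4-byte form F0 B2 8A 94 at offsets 0–3.
U+261E → 3-byte form E2 98 9E at offsets 4–6.
U+2030 → 3-byte form E2 80 B0 at offsets 7–9.
U+16CD → 3-byte form E1 9B 8D at offsets 10–12.
U+6090 → 3-byte form E6 82 90 at offsets 13–15.
U+0390 → 2-byte form CE 90 at offsets 16–17.
U+5A8CA → 4-byte form F1 9A A3 8A at offsets 18–21.
Offset 21 falls in char 7's range; it's byte 4 of F1 9A A3 8A = 0x8A.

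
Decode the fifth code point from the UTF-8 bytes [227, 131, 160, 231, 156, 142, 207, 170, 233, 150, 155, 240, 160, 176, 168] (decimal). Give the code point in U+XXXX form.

Offset 0: leading byte 0xE3 = 11100011 → 3-byte char #1 = E3 83 A0.
Offset 3: leading byte 0xE7 = 11100111 → 3-byte char #2 = E7 9C 8E.
Offset 6: leading byte 0xCF = 11001111 → 2-byte char #3 = CF AA.
Offset 8: leading byte 0xE9 = 11101001 → 3-byte char #4 = E9 96 9B.
Offset 11: leading byte 0xF0 = 11110000 → 4-byte char #5 = F0 A0 B0 A8.
Leading byte 0xF0 = 11110000 matches 11110xxx → 4-byte sequence.
Byte 1: 0xF0 = 11110000, payload 000 (3 bits).
Byte 2: 0xA0 = 10100000 (10xxxxxx ✓), payload 100000.
Byte 3: 0xB0 = 10110000 (10xxxxxx ✓), payload 110000.
Byte 4: 0xA8 = 10101000 (10xxxxxx ✓), payload 101000.
Concatenate: 000100000110000101000 = 0x20C28 (21 bits → U+20C28).

U+20C28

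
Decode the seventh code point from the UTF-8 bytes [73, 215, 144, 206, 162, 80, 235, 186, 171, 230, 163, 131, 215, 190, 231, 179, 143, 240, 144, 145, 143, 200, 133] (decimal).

Offset 0: leading byte 0x49 = 01001001 → 1-byte char #1 = 49.
Offset 1: leading byte 0xD7 = 11010111 → 2-byte char #2 = D7 90.
Offset 3: leading byte 0xCE = 11001110 → 2-byte char #3 = CE A2.
Offset 5: leading byte 0x50 = 01010000 → 1-byte char #4 = 50.
Offset 6: leading byte 0xEB = 11101011 → 3-byte char #5 = EB BA AB.
Offset 9: leading byte 0xE6 = 11100110 → 3-byte char #6 = E6 A3 83.
Offset 12: leading byte 0xD7 = 11010111 → 2-byte char #7 = D7 BE.
Leading byte 0xD7 = 11010111 matches 110xxxxx → 2-byte sequence.
Byte 1: 0xD7 = 11010111, payload 10111 (5 bits).
Byte 2: 0xBE = 10111110 (10xxxxxx ✓), payload 111110.
Concatenate: 10111111110 = 0x5FE (11 bits → U+05FE).

U+05FE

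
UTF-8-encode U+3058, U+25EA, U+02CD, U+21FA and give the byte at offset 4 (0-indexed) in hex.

0x97

U+3058 → 3-byte form E3 81 98 at offsets 0–2.
U+25EA → 3-byte form E2 97 AA at offsets 3–5.
Offset 4 falls in char 2's range; it's byte 2 of E2 97 AA = 0x97.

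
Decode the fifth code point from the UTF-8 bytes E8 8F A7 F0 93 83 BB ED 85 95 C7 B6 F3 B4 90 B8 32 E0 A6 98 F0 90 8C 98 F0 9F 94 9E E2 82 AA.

Offset 0: leading byte 0xE8 = 11101000 → 3-byte char #1 = E8 8F A7.
Offset 3: leading byte 0xF0 = 11110000 → 4-byte char #2 = F0 93 83 BB.
Offset 7: leading byte 0xED = 11101101 → 3-byte char #3 = ED 85 95.
Offset 10: leading byte 0xC7 = 11000111 → 2-byte char #4 = C7 B6.
Offset 12: leading byte 0xF3 = 11110011 → 4-byte char #5 = F3 B4 90 B8.
Leading byte 0xF3 = 11110011 matches 11110xxx → 4-byte sequence.
Byte 1: 0xF3 = 11110011, payload 011 (3 bits).
Byte 2: 0xB4 = 10110100 (10xxxxxx ✓), payload 110100.
Byte 3: 0x90 = 10010000 (10xxxxxx ✓), payload 010000.
Byte 4: 0xB8 = 10111000 (10xxxxxx ✓), payload 111000.
Concatenate: 011110100010000111000 = 0xF4438 (21 bits → U+F4438).

U+F4438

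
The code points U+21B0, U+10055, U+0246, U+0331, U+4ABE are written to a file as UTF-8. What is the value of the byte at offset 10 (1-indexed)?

1-indexed offset 10 is 0-indexed offset 9.
U+21B0 → 3-byte form E2 86 B0 at offsets 0–2.
U+10055 → 4-byte form F0 90 81 95 at offsets 3–6.
U+0246 → 2-byte form C9 86 at offsets 7–8.
U+0331 → 2-byte form CC B1 at offsets 9–10.
Offset 9 falls in char 4's range; it's byte 1 of CC B1 = 0xCC.

0xCC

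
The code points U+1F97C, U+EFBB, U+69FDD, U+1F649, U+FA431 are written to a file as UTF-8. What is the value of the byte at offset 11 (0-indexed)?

0xF0

U+1F97C → 4-byte form F0 9F A5 BC at offsets 0–3.
U+EFBB → 3-byte form EE BE BB at offsets 4–6.
U+69FDD → 4-byte form F1 A9 BF 9D at offsets 7–10.
U+1F649 → 4-byte form F0 9F 99 89 at offsets 11–14.
Offset 11 falls in char 4's range; it's byte 1 of F0 9F 99 89 = 0xF0.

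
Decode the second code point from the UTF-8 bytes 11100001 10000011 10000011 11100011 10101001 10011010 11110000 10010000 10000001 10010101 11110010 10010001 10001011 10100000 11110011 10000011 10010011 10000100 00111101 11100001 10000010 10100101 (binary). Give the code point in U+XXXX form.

Offset 0: leading byte 0xE1 = 11100001 → 3-byte char #1 = E1 83 83.
Offset 3: leading byte 0xE3 = 11100011 → 3-byte char #2 = E3 A9 9A.
Leading byte 0xE3 = 11100011 matches 1110xxxx → 3-byte sequence.
Byte 1: 0xE3 = 11100011, payload 0011 (4 bits).
Byte 2: 0xA9 = 10101001 (10xxxxxx ✓), payload 101001.
Byte 3: 0x9A = 10011010 (10xxxxxx ✓), payload 011010.
Concatenate: 0011101001011010 = 0x3A5A (16 bits → U+3A5A).

U+3A5A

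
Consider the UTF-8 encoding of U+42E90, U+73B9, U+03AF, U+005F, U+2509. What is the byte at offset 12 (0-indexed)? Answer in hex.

0x89

U+42E90 → 4-byte form F1 82 BA 90 at offsets 0–3.
U+73B9 → 3-byte form E7 8E B9 at offsets 4–6.
U+03AF → 2-byte form CE AF at offsets 7–8.
U+005F → 1-byte form 5F at offsets 9–9.
U+2509 → 3-byte form E2 94 89 at offsets 10–12.
Offset 12 falls in char 5's range; it's byte 3 of E2 94 89 = 0x89.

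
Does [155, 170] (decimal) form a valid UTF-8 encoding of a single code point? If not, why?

Byte 0x9B = 10011011 has the form 10xxxxxx — a continuation byte — but there is no preceding leading byte.

invalid (continuation byte with no leading byte)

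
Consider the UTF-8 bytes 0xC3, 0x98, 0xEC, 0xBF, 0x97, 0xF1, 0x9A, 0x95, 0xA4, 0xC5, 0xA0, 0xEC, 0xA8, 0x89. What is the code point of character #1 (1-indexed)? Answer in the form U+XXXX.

Offset 0: leading byte 0xC3 = 11000011 → 2-byte char #1 = C3 98.
Leading byte 0xC3 = 11000011 matches 110xxxxx → 2-byte sequence.
Byte 1: 0xC3 = 11000011, payload 00011 (5 bits).
Byte 2: 0x98 = 10011000 (10xxxxxx ✓), payload 011000.
Concatenate: 00011011000 = 0xD8 (11 bits → U+00D8).

U+00D8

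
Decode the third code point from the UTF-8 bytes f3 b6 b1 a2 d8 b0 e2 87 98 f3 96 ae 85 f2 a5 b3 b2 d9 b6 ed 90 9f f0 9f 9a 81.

U+21D8

Offset 0: leading byte 0xF3 = 11110011 → 4-byte char #1 = F3 B6 B1 A2.
Offset 4: leading byte 0xD8 = 11011000 → 2-byte char #2 = D8 B0.
Offset 6: leading byte 0xE2 = 11100010 → 3-byte char #3 = E2 87 98.
Leading byte 0xE2 = 11100010 matches 1110xxxx → 3-byte sequence.
Byte 1: 0xE2 = 11100010, payload 0010 (4 bits).
Byte 2: 0x87 = 10000111 (10xxxxxx ✓), payload 000111.
Byte 3: 0x98 = 10011000 (10xxxxxx ✓), payload 011000.
Concatenate: 0010000111011000 = 0x21D8 (16 bits → U+21D8).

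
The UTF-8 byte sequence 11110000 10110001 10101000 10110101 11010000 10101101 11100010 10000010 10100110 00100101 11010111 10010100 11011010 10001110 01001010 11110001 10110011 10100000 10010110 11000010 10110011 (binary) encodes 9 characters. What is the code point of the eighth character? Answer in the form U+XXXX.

U+73816

Offset 0: leading byte 0xF0 = 11110000 → 4-byte char #1 = F0 B1 A8 B5.
Offset 4: leading byte 0xD0 = 11010000 → 2-byte char #2 = D0 AD.
Offset 6: leading byte 0xE2 = 11100010 → 3-byte char #3 = E2 82 A6.
Offset 9: leading byte 0x25 = 00100101 → 1-byte char #4 = 25.
Offset 10: leading byte 0xD7 = 11010111 → 2-byte char #5 = D7 94.
Offset 12: leading byte 0xDA = 11011010 → 2-byte char #6 = DA 8E.
Offset 14: leading byte 0x4A = 01001010 → 1-byte char #7 = 4A.
Offset 15: leading byte 0xF1 = 11110001 → 4-byte char #8 = F1 B3 A0 96.
Leading byte 0xF1 = 11110001 matches 11110xxx → 4-byte sequence.
Byte 1: 0xF1 = 11110001, payload 001 (3 bits).
Byte 2: 0xB3 = 10110011 (10xxxxxx ✓), payload 110011.
Byte 3: 0xA0 = 10100000 (10xxxxxx ✓), payload 100000.
Byte 4: 0x96 = 10010110 (10xxxxxx ✓), payload 010110.
Concatenate: 001110011100000010110 = 0x73816 (21 bits → U+73816).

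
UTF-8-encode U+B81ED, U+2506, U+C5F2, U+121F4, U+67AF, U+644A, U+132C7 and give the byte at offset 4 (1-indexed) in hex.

1-indexed offset 4 is 0-indexed offset 3.
U+B81ED → 4-byte form F2 B8 87 AD at offsets 0–3.
Offset 3 falls in char 1's range; it's byte 4 of F2 B8 87 AD = 0xAD.

0xAD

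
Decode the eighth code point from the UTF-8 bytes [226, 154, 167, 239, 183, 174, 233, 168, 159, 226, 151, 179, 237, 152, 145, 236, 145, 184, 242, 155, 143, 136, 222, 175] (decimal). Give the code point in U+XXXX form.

Offset 0: leading byte 0xE2 = 11100010 → 3-byte char #1 = E2 9A A7.
Offset 3: leading byte 0xEF = 11101111 → 3-byte char #2 = EF B7 AE.
Offset 6: leading byte 0xE9 = 11101001 → 3-byte char #3 = E9 A8 9F.
Offset 9: leading byte 0xE2 = 11100010 → 3-byte char #4 = E2 97 B3.
Offset 12: leading byte 0xED = 11101101 → 3-byte char #5 = ED 98 91.
Offset 15: leading byte 0xEC = 11101100 → 3-byte char #6 = EC 91 B8.
Offset 18: leading byte 0xF2 = 11110010 → 4-byte char #7 = F2 9B 8F 88.
Offset 22: leading byte 0xDE = 11011110 → 2-byte char #8 = DE AF.
Leading byte 0xDE = 11011110 matches 110xxxxx → 2-byte sequence.
Byte 1: 0xDE = 11011110, payload 11110 (5 bits).
Byte 2: 0xAF = 10101111 (10xxxxxx ✓), payload 101111.
Concatenate: 11110101111 = 0x7AF (11 bits → U+07AF).

U+07AF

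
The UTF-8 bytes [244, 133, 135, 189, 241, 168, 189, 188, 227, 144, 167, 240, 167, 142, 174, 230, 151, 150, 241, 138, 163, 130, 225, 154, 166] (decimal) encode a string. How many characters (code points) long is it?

7

Byte at offset 0: 0xF4 = 11110100 → 4-byte char (#1). Advance 4.
Byte at offset 4: 0xF1 = 11110001 → 4-byte char (#2). Advance 4.
Byte at offset 8: 0xE3 = 11100011 → 3-byte char (#3). Advance 3.
Byte at offset 11: 0xF0 = 11110000 → 4-byte char (#4). Advance 4.
Byte at offset 15: 0xE6 = 11100110 → 3-byte char (#5). Advance 3.
Byte at offset 18: 0xF1 = 11110001 → 4-byte char (#6). Advance 4.
Byte at offset 22: 0xE1 = 11100001 → 3-byte char (#7). Advance 3.
Reached end at offset 25 after 7 code points.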